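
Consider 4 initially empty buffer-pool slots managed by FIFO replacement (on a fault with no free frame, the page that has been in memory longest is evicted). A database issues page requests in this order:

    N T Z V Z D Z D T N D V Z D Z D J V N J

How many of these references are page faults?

7

N: miss, frames {N}
T: miss, frames {N,T}
Z: miss, frames {N,T,Z}
V: miss, frames {N,T,Z,V}
Z: hit
D: miss, evict N, frames {T,Z,V,D}
Z: hit
D: hit
T: hit
N: miss, evict T, frames {Z,V,D,N}
D: hit
V: hit
Z: hit
D: hit
Z: hit
D: hit
J: miss, evict Z, frames {V,D,N,J}
V: hit
N: hit
J: hit
Page faults: 7.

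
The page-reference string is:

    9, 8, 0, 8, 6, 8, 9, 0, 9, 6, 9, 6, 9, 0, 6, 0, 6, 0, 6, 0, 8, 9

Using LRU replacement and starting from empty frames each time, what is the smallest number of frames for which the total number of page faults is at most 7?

4

f=1: 22 faults
f=2: 11 faults
f=3: 9 faults
f=4: 4 faults
Smallest f with faults ≤ 7 is 4.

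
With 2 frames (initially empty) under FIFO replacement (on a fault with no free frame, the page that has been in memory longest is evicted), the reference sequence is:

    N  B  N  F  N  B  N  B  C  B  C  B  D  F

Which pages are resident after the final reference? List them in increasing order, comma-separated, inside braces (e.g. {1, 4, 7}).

N: miss, frames (N)
B: miss, frames (N B)
N: hit
F: miss, evict N, frames (B F)
N: miss, evict B, frames (F N)
B: miss, evict F, frames (N B)
N: hit
B: hit
C: miss, evict N, frames (B C)
B: hit
C: hit
B: hit
D: miss, evict B, frames (C D)
F: miss, evict C, frames (D F)

{D, F}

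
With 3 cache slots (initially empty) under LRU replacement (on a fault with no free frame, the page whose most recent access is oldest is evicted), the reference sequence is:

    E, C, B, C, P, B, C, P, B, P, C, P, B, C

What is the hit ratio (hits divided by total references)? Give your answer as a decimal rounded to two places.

E: fault, frames [E]
C: fault, frames [E, C]
B: fault, frames [E, C, B]
C: hit
P: fault, evict E, frames [B, C, P]
B: hit
C: hit
P: hit
B: hit
P: hit
C: hit
P: hit
B: hit
C: hit
Hits: 10 of 14 references → 10/14 = 0.7143.

0.71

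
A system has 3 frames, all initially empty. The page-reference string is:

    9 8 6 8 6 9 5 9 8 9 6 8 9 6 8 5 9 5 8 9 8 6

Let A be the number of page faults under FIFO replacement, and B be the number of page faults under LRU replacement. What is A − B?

2

Under FIFO: F F F . . . F F F . F . . . . F F . F . . F → 11 faults.
Under LRU: F F F . . . F . F . F . . . . F F . . . . F → 9 faults.
A − B = 11 − 9 = 2.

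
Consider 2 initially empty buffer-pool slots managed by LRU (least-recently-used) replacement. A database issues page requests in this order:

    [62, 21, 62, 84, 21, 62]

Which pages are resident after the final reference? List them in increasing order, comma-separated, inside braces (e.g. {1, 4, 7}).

62: miss, frames [62]
21: miss, frames [62, 21]
62: hit
84: miss, evict 21, frames [62, 84]
21: miss, evict 62, frames [84, 21]
62: miss, evict 84, frames [21, 62]

{21, 62}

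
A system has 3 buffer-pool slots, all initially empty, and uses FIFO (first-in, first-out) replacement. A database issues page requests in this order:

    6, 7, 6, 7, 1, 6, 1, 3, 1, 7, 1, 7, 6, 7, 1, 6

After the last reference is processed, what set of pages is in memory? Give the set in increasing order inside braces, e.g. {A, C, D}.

6 → fault, frames (6)
7 → fault, frames (6 7)
6 → hit
7 → hit
1 → fault, frames (6 7 1)
6 → hit
1 → hit
3 → fault, evict 6, frames (7 1 3)
1 → hit
7 → hit
1 → hit
7 → hit
6 → fault, evict 7, frames (1 3 6)
7 → fault, evict 1, frames (3 6 7)
1 → fault, evict 3, frames (6 7 1)
6 → hit

{1, 6, 7}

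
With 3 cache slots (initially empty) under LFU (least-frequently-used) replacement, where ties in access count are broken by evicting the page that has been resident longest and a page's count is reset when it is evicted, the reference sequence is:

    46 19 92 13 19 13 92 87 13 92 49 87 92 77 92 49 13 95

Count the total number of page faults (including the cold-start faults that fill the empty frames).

46: fault, frames (46)
19: fault, frames (46 19)
92: fault, frames (46 19 92)
13: fault, evict 46, frames (19 92 13)
19: hit
13: hit
92: hit
87: fault, evict 19, frames (92 13 87)
13: hit
92: hit
49: fault, evict 87, frames (92 13 49)
87: fault, evict 49, frames (92 13 87)
92: hit
77: fault, evict 87, frames (92 13 77)
92: hit
49: fault, evict 77, frames (92 13 49)
13: hit
95: fault, evict 49, frames (92 13 95)
Page faults: 10.

10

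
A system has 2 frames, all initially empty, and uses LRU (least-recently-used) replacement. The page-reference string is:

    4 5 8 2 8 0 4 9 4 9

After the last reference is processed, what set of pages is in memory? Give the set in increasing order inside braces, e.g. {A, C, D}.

{4, 9}

4: fault, frames (4)
5: fault, frames (4 5)
8: fault, evict 4, frames (5 8)
2: fault, evict 5, frames (8 2)
8: hit
0: fault, evict 2, frames (8 0)
4: fault, evict 8, frames (0 4)
9: fault, evict 0, frames (4 9)
4: hit
9: hit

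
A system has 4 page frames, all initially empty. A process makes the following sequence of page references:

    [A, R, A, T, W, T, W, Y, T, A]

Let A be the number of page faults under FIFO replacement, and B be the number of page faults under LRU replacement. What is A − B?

Under FIFO: F F . F F . . F . F → 6 faults.
Under LRU: F F . F F . . F . . → 5 faults.
A − B = 6 − 5 = 1.

1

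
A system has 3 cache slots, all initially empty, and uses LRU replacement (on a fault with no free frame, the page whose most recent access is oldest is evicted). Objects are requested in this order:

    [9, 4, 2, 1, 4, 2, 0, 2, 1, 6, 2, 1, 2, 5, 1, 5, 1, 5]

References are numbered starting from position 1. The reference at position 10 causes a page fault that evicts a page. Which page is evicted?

pos 1: 9: fault, frames (9)
pos 2: 4: fault, frames (9 4)
pos 3: 2: fault, frames (9 4 2)
pos 4: 1: fault, evict 9, frames (4 2 1)
pos 5: 4: hit
pos 6: 2: hit
pos 7: 0: fault, evict 1, frames (4 2 0)
pos 8: 2: hit
pos 9: 1: fault, evict 4, frames (0 2 1)
pos 10: 6: fault, evict 0, frames (2 1 6)
At position 10, page 0 is evicted.

0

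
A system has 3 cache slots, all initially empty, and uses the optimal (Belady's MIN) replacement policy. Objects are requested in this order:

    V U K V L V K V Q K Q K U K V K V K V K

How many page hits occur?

14

V -> fault, frames [V]
U -> fault, frames [V, U]
K -> fault, frames [V, U, K]
V -> hit
L -> fault, evict U, frames [V, K, L]
V -> hit
K -> hit
V -> hit
Q -> fault, evict L, frames [V, K, Q]
K -> hit
Q -> hit
K -> hit
U -> fault, evict Q, frames [V, K, U]
K -> hit
V -> hit
K -> hit
V -> hit
K -> hit
V -> hit
K -> hit
Hits: 14.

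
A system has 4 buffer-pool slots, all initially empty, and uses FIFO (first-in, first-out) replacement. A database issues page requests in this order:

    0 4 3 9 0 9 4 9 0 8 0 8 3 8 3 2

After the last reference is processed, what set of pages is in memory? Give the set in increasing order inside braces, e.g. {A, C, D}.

0 -> miss, frames (0)
4 -> miss, frames (0 4)
3 -> miss, frames (0 4 3)
9 -> miss, frames (0 4 3 9)
0 -> hit
9 -> hit
4 -> hit
9 -> hit
0 -> hit
8 -> miss, evict 0, frames (4 3 9 8)
0 -> miss, evict 4, frames (3 9 8 0)
8 -> hit
3 -> hit
8 -> hit
3 -> hit
2 -> miss, evict 3, frames (9 8 0 2)

{0, 2, 8, 9}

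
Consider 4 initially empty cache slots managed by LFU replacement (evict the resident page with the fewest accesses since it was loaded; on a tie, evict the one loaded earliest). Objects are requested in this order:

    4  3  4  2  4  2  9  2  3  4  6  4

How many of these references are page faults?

4 → fault, frames [4]
3 → fault, frames [4, 3]
4 → hit
2 → fault, frames [4, 3, 2]
4 → hit
2 → hit
9 → fault, frames [4, 3, 2, 9]
2 → hit
3 → hit
4 → hit
6 → fault, evict 9, frames [4, 3, 2, 6]
4 → hit
Page faults: 5.

5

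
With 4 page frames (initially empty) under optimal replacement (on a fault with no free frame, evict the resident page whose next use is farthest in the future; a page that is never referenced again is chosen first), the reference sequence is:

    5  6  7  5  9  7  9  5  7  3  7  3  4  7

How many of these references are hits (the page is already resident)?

8

5 -> fault, frames [5]
6 -> fault, frames [5, 6]
7 -> fault, frames [5, 6, 7]
5 -> hit
9 -> fault, frames [5, 6, 7, 9]
7 -> hit
9 -> hit
5 -> hit
7 -> hit
3 -> fault, evict 9, frames [5, 6, 7, 3]
7 -> hit
3 -> hit
4 -> fault, evict 3, frames [5, 6, 7, 4]
7 -> hit
Hits: 8.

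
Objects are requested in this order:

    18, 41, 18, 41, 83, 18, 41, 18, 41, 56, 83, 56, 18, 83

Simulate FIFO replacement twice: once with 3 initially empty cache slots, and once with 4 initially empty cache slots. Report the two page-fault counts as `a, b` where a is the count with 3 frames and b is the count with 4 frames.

3 frames: F F . . F . . . . F . . F . → 5 faults.
4 frames: F F . . F . . . . F . . . . → 4 faults.
4 < 5: adding a frame reduced faults, as is typical.

5, 4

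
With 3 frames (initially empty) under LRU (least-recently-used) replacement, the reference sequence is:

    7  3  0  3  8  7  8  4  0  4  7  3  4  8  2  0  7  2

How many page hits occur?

5

7 → fault, frames {7}
3 → fault, frames {7,3}
0 → fault, frames {7,3,0}
3 → hit
8 → fault, evict 7, frames {0,3,8}
7 → fault, evict 0, frames {3,8,7}
8 → hit
4 → fault, evict 3, frames {7,8,4}
0 → fault, evict 7, frames {8,4,0}
4 → hit
7 → fault, evict 8, frames {0,4,7}
3 → fault, evict 0, frames {4,7,3}
4 → hit
8 → fault, evict 7, frames {3,4,8}
2 → fault, evict 3, frames {4,8,2}
0 → fault, evict 4, frames {8,2,0}
7 → fault, evict 8, frames {2,0,7}
2 → hit
Hits: 5.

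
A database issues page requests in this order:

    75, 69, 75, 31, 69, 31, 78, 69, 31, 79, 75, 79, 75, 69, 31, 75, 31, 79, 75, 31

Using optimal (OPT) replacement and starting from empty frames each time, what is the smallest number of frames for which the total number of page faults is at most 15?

f=1: 20 faults
f=2: 11 faults
f=3: 7 faults
f=4: 5 faults
f=5: 5 faults
Smallest f with faults ≤ 15 is 2.

2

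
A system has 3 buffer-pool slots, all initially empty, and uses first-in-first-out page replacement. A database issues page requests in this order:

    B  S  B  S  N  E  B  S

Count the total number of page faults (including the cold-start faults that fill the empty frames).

6

B -> fault, frames (B)
S -> fault, frames (B S)
B -> hit
S -> hit
N -> fault, frames (B S N)
E -> fault, evict B, frames (S N E)
B -> fault, evict S, frames (N E B)
S -> fault, evict N, frames (E B S)
Page faults: 6.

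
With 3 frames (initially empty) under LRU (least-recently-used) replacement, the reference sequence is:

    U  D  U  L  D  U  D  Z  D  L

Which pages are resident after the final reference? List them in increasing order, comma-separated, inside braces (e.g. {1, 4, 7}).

U -> miss, frames {U}
D -> miss, frames {U,D}
U -> hit
L -> miss, frames {D,U,L}
D -> hit
U -> hit
D -> hit
Z -> miss, evict L, frames {U,D,Z}
D -> hit
L -> miss, evict U, frames {Z,D,L}

{D, L, Z}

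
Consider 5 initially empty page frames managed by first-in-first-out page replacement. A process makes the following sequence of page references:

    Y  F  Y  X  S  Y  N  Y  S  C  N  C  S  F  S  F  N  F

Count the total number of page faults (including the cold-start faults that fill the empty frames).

6

Y -> fault, frames (Y)
F -> fault, frames (Y F)
Y -> hit
X -> fault, frames (Y F X)
S -> fault, frames (Y F X S)
Y -> hit
N -> fault, frames (Y F X S N)
Y -> hit
S -> hit
C -> fault, evict Y, frames (F X S N C)
N -> hit
C -> hit
S -> hit
F -> hit
S -> hit
F -> hit
N -> hit
F -> hit
Page faults: 6.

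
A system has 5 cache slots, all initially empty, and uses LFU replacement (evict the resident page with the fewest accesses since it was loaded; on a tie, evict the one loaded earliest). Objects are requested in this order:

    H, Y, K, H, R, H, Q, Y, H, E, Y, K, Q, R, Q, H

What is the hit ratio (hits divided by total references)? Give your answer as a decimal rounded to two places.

H -> fault, frames [H]
Y -> fault, frames [H, Y]
K -> fault, frames [H, Y, K]
H -> hit
R -> fault, frames [H, Y, K, R]
H -> hit
Q -> fault, frames [H, Y, K, R, Q]
Y -> hit
H -> hit
E -> fault, evict K, frames [H, Y, R, Q, E]
Y -> hit
K -> fault, evict R, frames [H, Y, Q, E, K]
Q -> hit
R -> fault, evict E, frames [H, Y, Q, K, R]
Q -> hit
H -> hit
Hits: 8 of 16 references → 8/16 = 0.5000.

0.50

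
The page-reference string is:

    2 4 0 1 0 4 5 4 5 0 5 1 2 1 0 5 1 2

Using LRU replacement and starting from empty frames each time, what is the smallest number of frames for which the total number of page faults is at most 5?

f=1: 18 faults
f=2: 13 faults
f=3: 10 faults
f=4: 6 faults
f=5: 5 faults
Smallest f with faults ≤ 5 is 5.

5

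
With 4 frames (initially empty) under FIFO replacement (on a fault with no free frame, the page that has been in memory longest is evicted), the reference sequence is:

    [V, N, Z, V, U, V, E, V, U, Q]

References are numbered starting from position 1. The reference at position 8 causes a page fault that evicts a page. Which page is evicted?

pos 1: V → fault, frames (V)
pos 2: N → fault, frames (V N)
pos 3: Z → fault, frames (V N Z)
pos 4: V → hit
pos 5: U → fault, frames (V N Z U)
pos 6: V → hit
pos 7: E → fault, evict V, frames (N Z U E)
pos 8: V → fault, evict N, frames (Z U E V)
At position 8, page N is evicted.

N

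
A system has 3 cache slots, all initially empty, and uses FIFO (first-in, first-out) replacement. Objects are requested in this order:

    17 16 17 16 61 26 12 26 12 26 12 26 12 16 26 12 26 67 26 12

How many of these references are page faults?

9

17: fault, frames {17}
16: fault, frames {17,16}
17: hit
16: hit
61: fault, frames {17,16,61}
26: fault, evict 17, frames {16,61,26}
12: fault, evict 16, frames {61,26,12}
26: hit
12: hit
26: hit
12: hit
26: hit
12: hit
16: fault, evict 61, frames {26,12,16}
26: hit
12: hit
26: hit
67: fault, evict 26, frames {12,16,67}
26: fault, evict 12, frames {16,67,26}
12: fault, evict 16, frames {67,26,12}
Page faults: 9.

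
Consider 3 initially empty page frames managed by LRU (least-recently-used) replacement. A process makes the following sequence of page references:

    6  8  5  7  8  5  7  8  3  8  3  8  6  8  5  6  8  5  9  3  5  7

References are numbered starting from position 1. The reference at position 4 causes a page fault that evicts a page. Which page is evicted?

pos 1: 6 -> miss, frames (6)
pos 2: 8 -> miss, frames (6 8)
pos 3: 5 -> miss, frames (6 8 5)
pos 4: 7 -> miss, evict 6, frames (8 5 7)
At position 4, page 6 is evicted.

6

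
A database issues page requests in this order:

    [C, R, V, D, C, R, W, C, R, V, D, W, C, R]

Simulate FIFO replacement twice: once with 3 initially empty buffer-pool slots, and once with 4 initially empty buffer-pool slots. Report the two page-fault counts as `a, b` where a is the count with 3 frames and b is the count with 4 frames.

3 frames: F F F F F F F . . F F . F F → 11 faults.
4 frames: F F F F . . F F F F F F F F → 12 faults.
12 > 11: adding a frame increased faults — Belady's anomaly.

11, 12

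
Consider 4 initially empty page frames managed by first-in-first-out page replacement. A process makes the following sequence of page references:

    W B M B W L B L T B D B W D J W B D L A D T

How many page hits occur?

W -> fault, frames [W]
B -> fault, frames [W, B]
M -> fault, frames [W, B, M]
B -> hit
W -> hit
L -> fault, frames [W, B, M, L]
B -> hit
L -> hit
T -> fault, evict W, frames [B, M, L, T]
B -> hit
D -> fault, evict B, frames [M, L, T, D]
B -> fault, evict M, frames [L, T, D, B]
W -> fault, evict L, frames [T, D, B, W]
D -> hit
J -> fault, evict T, frames [D, B, W, J]
W -> hit
B -> hit
D -> hit
L -> fault, evict D, frames [B, W, J, L]
A -> fault, evict B, frames [W, J, L, A]
D -> fault, evict W, frames [J, L, A, D]
T -> fault, evict J, frames [L, A, D, T]
Hits: 9.

9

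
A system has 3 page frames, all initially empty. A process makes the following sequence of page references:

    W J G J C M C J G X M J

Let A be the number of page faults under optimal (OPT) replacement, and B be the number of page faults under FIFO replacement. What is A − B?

Under OPT: F F F . F F . . F F . . → 7 faults.
Under FIFO: F F F . F F . F F F F F → 10 faults.
A − B = 7 − 10 = -3.

-3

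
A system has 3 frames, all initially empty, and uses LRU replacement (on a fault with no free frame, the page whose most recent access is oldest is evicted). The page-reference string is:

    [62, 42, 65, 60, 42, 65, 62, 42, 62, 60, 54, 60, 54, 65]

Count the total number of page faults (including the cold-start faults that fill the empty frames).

8

62: miss, frames (62)
42: miss, frames (62 42)
65: miss, frames (62 42 65)
60: miss, evict 62, frames (42 65 60)
42: hit
65: hit
62: miss, evict 60, frames (42 65 62)
42: hit
62: hit
60: miss, evict 65, frames (42 62 60)
54: miss, evict 42, frames (62 60 54)
60: hit
54: hit
65: miss, evict 62, frames (60 54 65)
Page faults: 8.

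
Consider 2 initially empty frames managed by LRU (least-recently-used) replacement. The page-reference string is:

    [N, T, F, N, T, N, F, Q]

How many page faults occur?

7

N → miss, frames {N}
T → miss, frames {N,T}
F → miss, evict N, frames {T,F}
N → miss, evict T, frames {F,N}
T → miss, evict F, frames {N,T}
N → hit
F → miss, evict T, frames {N,F}
Q → miss, evict N, frames {F,Q}
Page faults: 7.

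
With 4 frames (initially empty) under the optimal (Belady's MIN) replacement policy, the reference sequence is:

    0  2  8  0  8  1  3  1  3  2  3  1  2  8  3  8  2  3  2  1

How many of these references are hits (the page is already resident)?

15

0 -> fault, frames (0)
2 -> fault, frames (0 2)
8 -> fault, frames (0 2 8)
0 -> hit
8 -> hit
1 -> fault, frames (0 2 8 1)
3 -> fault, evict 0, frames (2 8 1 3)
1 -> hit
3 -> hit
2 -> hit
3 -> hit
1 -> hit
2 -> hit
8 -> hit
3 -> hit
8 -> hit
2 -> hit
3 -> hit
2 -> hit
1 -> hit
Hits: 15.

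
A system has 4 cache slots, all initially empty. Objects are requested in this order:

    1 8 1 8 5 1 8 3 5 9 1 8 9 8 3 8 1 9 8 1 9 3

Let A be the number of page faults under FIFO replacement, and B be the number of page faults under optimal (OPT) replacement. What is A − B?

Under FIFO: F F . . F . . F . F F F . . . . . . . . . . → 7 faults.
Under OPT: F F . . F . . F . F . . . . . . . . . . . . → 5 faults.
A − B = 7 − 5 = 2.

2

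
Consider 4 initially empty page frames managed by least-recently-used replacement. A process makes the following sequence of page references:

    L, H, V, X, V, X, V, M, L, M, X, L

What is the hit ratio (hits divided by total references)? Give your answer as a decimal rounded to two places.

L: fault, frames (L)
H: fault, frames (L H)
V: fault, frames (L H V)
X: fault, frames (L H V X)
V: hit
X: hit
V: hit
M: fault, evict L, frames (H X V M)
L: fault, evict H, frames (X V M L)
M: hit
X: hit
L: hit
Hits: 6 of 12 references → 6/12 = 0.5000.

0.50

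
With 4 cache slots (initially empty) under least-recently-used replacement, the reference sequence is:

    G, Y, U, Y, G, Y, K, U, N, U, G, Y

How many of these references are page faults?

7

G -> miss, frames {G}
Y -> miss, frames {G,Y}
U -> miss, frames {G,Y,U}
Y -> hit
G -> hit
Y -> hit
K -> miss, frames {U,G,Y,K}
U -> hit
N -> miss, evict G, frames {Y,K,U,N}
U -> hit
G -> miss, evict Y, frames {K,N,U,G}
Y -> miss, evict K, frames {N,U,G,Y}
Page faults: 7.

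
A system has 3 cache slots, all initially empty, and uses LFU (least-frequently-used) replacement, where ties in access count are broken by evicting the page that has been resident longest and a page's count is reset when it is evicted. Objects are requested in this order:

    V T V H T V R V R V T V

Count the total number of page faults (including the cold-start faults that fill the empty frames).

V → fault, frames {V}
T → fault, frames {V,T}
V → hit
H → fault, frames {V,T,H}
T → hit
V → hit
R → fault, evict H, frames {V,T,R}
V → hit
R → hit
V → hit
T → hit
V → hit
Page faults: 4.

4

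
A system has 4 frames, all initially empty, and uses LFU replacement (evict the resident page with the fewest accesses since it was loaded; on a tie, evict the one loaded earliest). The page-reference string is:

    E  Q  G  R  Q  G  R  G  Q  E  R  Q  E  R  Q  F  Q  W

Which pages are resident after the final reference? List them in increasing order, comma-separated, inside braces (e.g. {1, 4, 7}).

E -> miss, frames {E}
Q -> miss, frames {E,Q}
G -> miss, frames {E,Q,G}
R -> miss, frames {E,Q,G,R}
Q -> hit
G -> hit
R -> hit
G -> hit
Q -> hit
E -> hit
R -> hit
Q -> hit
E -> hit
R -> hit
Q -> hit
F -> miss, evict E, frames {Q,G,R,F}
Q -> hit
W -> miss, evict F, frames {Q,G,R,W}

{G, Q, R, W}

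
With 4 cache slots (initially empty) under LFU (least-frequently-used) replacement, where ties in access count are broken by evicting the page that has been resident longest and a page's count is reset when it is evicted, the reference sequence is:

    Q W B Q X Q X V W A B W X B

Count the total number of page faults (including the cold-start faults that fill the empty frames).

Q → miss, frames (Q)
W → miss, frames (Q W)
B → miss, frames (Q W B)
Q → hit
X → miss, frames (Q W B X)
Q → hit
X → hit
V → miss, evict W, frames (Q B X V)
W → miss, evict B, frames (Q X V W)
A → miss, evict V, frames (Q X W A)
B → miss, evict W, frames (Q X A B)
W → miss, evict A, frames (Q X B W)
X → hit
B → hit
Page faults: 9.

9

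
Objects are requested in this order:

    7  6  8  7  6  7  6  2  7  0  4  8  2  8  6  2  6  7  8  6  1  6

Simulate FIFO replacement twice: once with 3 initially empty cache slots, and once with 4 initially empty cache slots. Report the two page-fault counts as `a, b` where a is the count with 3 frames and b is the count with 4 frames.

3 frames: F F F . . . . F F F F F F . F . . F F . F F → 14 faults.
4 frames: F F F . . . . F . F F . . . F . . F F . F . → 10 faults.
10 < 14: adding a frame reduced faults, as is typical.

14, 10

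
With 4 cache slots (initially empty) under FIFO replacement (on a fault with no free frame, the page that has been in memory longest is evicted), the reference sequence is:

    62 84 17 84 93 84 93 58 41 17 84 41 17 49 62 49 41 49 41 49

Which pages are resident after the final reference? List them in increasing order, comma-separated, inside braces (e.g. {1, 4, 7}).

62: miss, frames (62)
84: miss, frames (62 84)
17: miss, frames (62 84 17)
84: hit
93: miss, frames (62 84 17 93)
84: hit
93: hit
58: miss, evict 62, frames (84 17 93 58)
41: miss, evict 84, frames (17 93 58 41)
17: hit
84: miss, evict 17, frames (93 58 41 84)
41: hit
17: miss, evict 93, frames (58 41 84 17)
49: miss, evict 58, frames (41 84 17 49)
62: miss, evict 41, frames (84 17 49 62)
49: hit
41: miss, evict 84, frames (17 49 62 41)
49: hit
41: hit
49: hit

{17, 41, 49, 62}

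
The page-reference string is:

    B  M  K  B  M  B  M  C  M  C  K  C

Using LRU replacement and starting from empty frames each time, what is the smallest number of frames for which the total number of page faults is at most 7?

f=1: 12 faults
f=2: 7 faults
f=3: 5 faults
f=4: 4 faults
Smallest f with faults ≤ 7 is 2.

2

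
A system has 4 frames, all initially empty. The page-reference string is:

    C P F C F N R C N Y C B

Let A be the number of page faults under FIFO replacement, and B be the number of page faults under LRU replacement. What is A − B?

Under FIFO: F F F . . F F F . F . F → 8 faults.
Under LRU: F F F . . F F . . F . F → 7 faults.
A − B = 8 − 7 = 1.

1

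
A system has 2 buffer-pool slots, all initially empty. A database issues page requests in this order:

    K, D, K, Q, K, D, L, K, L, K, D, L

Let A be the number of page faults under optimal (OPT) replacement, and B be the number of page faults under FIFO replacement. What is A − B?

Under OPT: F F . F . F F . . . F . → 6 faults.
Under FIFO: F F . F F F F F . . F F → 9 faults.
A − B = 6 − 9 = -3.

-3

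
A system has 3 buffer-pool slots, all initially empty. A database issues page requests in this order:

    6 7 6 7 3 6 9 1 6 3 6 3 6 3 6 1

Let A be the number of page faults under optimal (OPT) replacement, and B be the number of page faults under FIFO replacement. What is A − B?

Under OPT: F F . . F . F F . . . . . . . . → 5 faults.
Under FIFO: F F . . F . F F F F . . . . . . → 7 faults.
A − B = 5 − 7 = -2.

-2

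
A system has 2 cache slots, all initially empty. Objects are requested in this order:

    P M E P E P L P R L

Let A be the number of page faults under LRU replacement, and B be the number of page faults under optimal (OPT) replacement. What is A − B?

Under LRU: F F F F . . F . F F → 7 faults.
Under OPT: F F F . . . F . F . → 5 faults.
A − B = 7 − 5 = 2.

2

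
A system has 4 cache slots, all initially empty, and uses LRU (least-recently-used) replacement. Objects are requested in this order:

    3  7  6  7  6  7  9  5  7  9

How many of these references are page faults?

5

3 → miss, frames [3]
7 → miss, frames [3, 7]
6 → miss, frames [3, 7, 6]
7 → hit
6 → hit
7 → hit
9 → miss, frames [3, 6, 7, 9]
5 → miss, evict 3, frames [6, 7, 9, 5]
7 → hit
9 → hit
Page faults: 5.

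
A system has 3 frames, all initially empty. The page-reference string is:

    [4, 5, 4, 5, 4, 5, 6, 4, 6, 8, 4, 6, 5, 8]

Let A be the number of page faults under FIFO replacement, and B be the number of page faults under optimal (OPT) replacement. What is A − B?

1

Under FIFO: F F . . . . F . . F F . F . → 6 faults.
Under OPT: F F . . . . F . . F . . F . → 5 faults.
A − B = 6 − 5 = 1.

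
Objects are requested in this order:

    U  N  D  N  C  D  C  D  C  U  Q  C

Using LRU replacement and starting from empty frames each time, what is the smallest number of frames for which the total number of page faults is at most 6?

3

f=1: 12 faults
f=2: 8 faults
f=3: 6 faults
f=4: 5 faults
f=5: 5 faults
Smallest f with faults ≤ 6 is 3.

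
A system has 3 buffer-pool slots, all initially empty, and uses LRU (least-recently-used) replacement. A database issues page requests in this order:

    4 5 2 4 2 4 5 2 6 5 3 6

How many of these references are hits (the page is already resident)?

4 -> fault, frames {4}
5 -> fault, frames {4,5}
2 -> fault, frames {4,5,2}
4 -> hit
2 -> hit
4 -> hit
5 -> hit
2 -> hit
6 -> fault, evict 4, frames {5,2,6}
5 -> hit
3 -> fault, evict 2, frames {6,5,3}
6 -> hit
Hits: 7.

7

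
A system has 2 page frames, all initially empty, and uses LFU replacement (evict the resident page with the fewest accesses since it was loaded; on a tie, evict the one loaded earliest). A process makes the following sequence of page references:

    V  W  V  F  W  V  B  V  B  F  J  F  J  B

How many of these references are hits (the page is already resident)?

V -> fault, frames {V}
W -> fault, frames {V,W}
V -> hit
F -> fault, evict W, frames {V,F}
W -> fault, evict F, frames {V,W}
V -> hit
B -> fault, evict W, frames {V,B}
V -> hit
B -> hit
F -> fault, evict B, frames {V,F}
J -> fault, evict F, frames {V,J}
F -> fault, evict J, frames {V,F}
J -> fault, evict F, frames {V,J}
B -> fault, evict J, frames {V,B}
Hits: 4.

4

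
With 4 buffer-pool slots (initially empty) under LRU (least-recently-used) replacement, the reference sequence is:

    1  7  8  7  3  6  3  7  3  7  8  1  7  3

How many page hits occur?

8

1: fault, frames (1)
7: fault, frames (1 7)
8: fault, frames (1 7 8)
7: hit
3: fault, frames (1 8 7 3)
6: fault, evict 1, frames (8 7 3 6)
3: hit
7: hit
3: hit
7: hit
8: hit
1: fault, evict 6, frames (3 7 8 1)
7: hit
3: hit
Hits: 8.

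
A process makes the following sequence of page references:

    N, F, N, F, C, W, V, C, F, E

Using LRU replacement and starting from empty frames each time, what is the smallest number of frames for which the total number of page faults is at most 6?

4

f=1: 10 faults
f=2: 8 faults
f=3: 7 faults
f=4: 6 faults
f=5: 6 faults
f=6: 6 faults
Smallest f with faults ≤ 6 is 4.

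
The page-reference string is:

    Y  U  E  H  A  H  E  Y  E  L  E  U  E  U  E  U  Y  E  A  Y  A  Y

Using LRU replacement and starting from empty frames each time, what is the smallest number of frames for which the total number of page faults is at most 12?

f=1: 22 faults
f=2: 13 faults
f=3: 10 faults
f=4: 9 faults
f=5: 8 faults
f=6: 6 faults
Smallest f with faults ≤ 12 is 3.

3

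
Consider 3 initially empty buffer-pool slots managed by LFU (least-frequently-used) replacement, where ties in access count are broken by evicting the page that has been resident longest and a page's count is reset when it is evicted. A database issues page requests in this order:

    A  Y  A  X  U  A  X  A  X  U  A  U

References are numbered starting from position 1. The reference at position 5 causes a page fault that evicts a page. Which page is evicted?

pos 1: A -> fault, frames [A]
pos 2: Y -> fault, frames [A, Y]
pos 3: A -> hit
pos 4: X -> fault, frames [A, Y, X]
pos 5: U -> fault, evict Y, frames [A, X, U]
At position 5, page Y is evicted.

Y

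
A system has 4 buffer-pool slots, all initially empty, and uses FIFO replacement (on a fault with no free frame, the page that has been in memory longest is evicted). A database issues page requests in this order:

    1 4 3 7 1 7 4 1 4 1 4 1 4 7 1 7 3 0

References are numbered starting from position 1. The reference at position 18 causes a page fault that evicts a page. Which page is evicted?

pos 1: 1 → miss, frames {1}
pos 2: 4 → miss, frames {1,4}
pos 3: 3 → miss, frames {1,4,3}
pos 4: 7 → miss, frames {1,4,3,7}
pos 5: 1 → hit
pos 6: 7 → hit
pos 7: 4 → hit
pos 8: 1 → hit
pos 9: 4 → hit
pos 10: 1 → hit
pos 11: 4 → hit
pos 12: 1 → hit
pos 13: 4 → hit
pos 14: 7 → hit
pos 15: 1 → hit
pos 16: 7 → hit
pos 17: 3 → hit
pos 18: 0 → miss, evict 1, frames {4,3,7,0}
At position 18, page 1 is evicted.

1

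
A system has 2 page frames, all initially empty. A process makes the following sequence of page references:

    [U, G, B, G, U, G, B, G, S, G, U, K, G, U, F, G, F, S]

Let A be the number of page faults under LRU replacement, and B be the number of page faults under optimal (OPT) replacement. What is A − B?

Under LRU: F F F . F . F . F . F F F F F F . F → 13 faults.
Under OPT: F F F . F . F . F . F F . F F . . F → 11 faults.
A − B = 13 − 11 = 2.

2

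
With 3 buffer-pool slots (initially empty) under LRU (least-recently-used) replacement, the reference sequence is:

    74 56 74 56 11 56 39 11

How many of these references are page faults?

74: fault, frames [74]
56: fault, frames [74, 56]
74: hit
56: hit
11: fault, frames [74, 56, 11]
56: hit
39: fault, evict 74, frames [11, 56, 39]
11: hit
Page faults: 4.

4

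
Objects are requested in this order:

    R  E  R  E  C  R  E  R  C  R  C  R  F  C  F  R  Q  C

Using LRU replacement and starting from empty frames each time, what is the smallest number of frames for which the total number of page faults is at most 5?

4

f=1: 18 faults
f=2: 11 faults
f=3: 6 faults
f=4: 5 faults
f=5: 5 faults
Smallest f with faults ≤ 5 is 4.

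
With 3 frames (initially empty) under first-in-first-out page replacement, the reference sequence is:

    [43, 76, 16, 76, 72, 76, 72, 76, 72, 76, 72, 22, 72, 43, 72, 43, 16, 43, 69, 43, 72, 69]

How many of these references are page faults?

43: miss, frames {43}
76: miss, frames {43,76}
16: miss, frames {43,76,16}
76: hit
72: miss, evict 43, frames {76,16,72}
76: hit
72: hit
76: hit
72: hit
76: hit
72: hit
22: miss, evict 76, frames {16,72,22}
72: hit
43: miss, evict 16, frames {72,22,43}
72: hit
43: hit
16: miss, evict 72, frames {22,43,16}
43: hit
69: miss, evict 22, frames {43,16,69}
43: hit
72: miss, evict 43, frames {16,69,72}
69: hit
Page faults: 9.

9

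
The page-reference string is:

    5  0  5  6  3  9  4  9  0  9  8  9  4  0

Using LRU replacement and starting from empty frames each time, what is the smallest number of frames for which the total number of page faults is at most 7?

f=1: 14 faults
f=2: 10 faults
f=3: 10 faults
f=4: 8 faults
f=5: 8 faults
f=6: 7 faults
f=7: 7 faults
Smallest f with faults ≤ 7 is 6.

6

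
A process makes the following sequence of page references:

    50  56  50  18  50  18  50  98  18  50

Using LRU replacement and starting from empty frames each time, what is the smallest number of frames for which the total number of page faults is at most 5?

3

f=1: 10 faults
f=2: 6 faults
f=3: 4 faults
f=4: 4 faults
Smallest f with faults ≤ 5 is 3.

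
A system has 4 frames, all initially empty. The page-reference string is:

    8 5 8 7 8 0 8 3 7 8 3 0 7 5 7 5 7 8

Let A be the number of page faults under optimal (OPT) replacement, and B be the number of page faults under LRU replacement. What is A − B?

-1

Under OPT: F F . F . F . F . . . . . F . . . . → 6 faults.
Under LRU: F F . F . F . F . . . . . F . . . F → 7 faults.
A − B = 6 − 7 = -1.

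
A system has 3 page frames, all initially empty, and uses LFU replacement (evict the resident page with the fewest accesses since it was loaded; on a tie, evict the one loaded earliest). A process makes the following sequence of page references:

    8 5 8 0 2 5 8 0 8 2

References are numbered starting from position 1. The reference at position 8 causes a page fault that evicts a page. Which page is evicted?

2

pos 1: 8: fault, frames [8]
pos 2: 5: fault, frames [8, 5]
pos 3: 8: hit
pos 4: 0: fault, frames [8, 5, 0]
pos 5: 2: fault, evict 5, frames [8, 0, 2]
pos 6: 5: fault, evict 0, frames [8, 2, 5]
pos 7: 8: hit
pos 8: 0: fault, evict 2, frames [8, 5, 0]
At position 8, page 2 is evicted.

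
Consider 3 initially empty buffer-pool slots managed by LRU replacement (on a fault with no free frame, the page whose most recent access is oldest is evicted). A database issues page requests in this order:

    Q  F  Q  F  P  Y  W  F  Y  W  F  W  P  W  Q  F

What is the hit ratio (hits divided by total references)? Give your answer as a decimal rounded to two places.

0.44

Q -> fault, frames {Q}
F -> fault, frames {Q,F}
Q -> hit
F -> hit
P -> fault, frames {Q,F,P}
Y -> fault, evict Q, frames {F,P,Y}
W -> fault, evict F, frames {P,Y,W}
F -> fault, evict P, frames {Y,W,F}
Y -> hit
W -> hit
F -> hit
W -> hit
P -> fault, evict Y, frames {F,W,P}
W -> hit
Q -> fault, evict F, frames {P,W,Q}
F -> fault, evict P, frames {W,Q,F}
Hits: 7 of 16 references → 7/16 = 0.4375.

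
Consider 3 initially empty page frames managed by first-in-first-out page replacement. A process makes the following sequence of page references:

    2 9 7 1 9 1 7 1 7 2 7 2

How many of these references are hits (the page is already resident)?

2: miss, frames [2]
9: miss, frames [2, 9]
7: miss, frames [2, 9, 7]
1: miss, evict 2, frames [9, 7, 1]
9: hit
1: hit
7: hit
1: hit
7: hit
2: miss, evict 9, frames [7, 1, 2]
7: hit
2: hit
Hits: 7.

7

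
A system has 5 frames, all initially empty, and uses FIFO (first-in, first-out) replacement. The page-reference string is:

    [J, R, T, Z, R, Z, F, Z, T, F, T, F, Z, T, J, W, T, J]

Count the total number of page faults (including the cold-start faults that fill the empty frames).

J: fault, frames (J)
R: fault, frames (J R)
T: fault, frames (J R T)
Z: fault, frames (J R T Z)
R: hit
Z: hit
F: fault, frames (J R T Z F)
Z: hit
T: hit
F: hit
T: hit
F: hit
Z: hit
T: hit
J: hit
W: fault, evict J, frames (R T Z F W)
T: hit
J: fault, evict R, frames (T Z F W J)
Page faults: 7.

7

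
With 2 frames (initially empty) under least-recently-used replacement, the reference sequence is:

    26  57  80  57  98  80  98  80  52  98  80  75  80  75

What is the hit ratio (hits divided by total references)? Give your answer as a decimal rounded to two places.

26 → miss, frames (26)
57 → miss, frames (26 57)
80 → miss, evict 26, frames (57 80)
57 → hit
98 → miss, evict 80, frames (57 98)
80 → miss, evict 57, frames (98 80)
98 → hit
80 → hit
52 → miss, evict 98, frames (80 52)
98 → miss, evict 80, frames (52 98)
80 → miss, evict 52, frames (98 80)
75 → miss, evict 98, frames (80 75)
80 → hit
75 → hit
Hits: 5 of 14 references → 5/14 = 0.3571.

0.36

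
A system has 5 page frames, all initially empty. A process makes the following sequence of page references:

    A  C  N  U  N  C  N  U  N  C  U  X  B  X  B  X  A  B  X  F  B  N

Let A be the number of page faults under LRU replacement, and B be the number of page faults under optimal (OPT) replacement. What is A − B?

Under LRU: F F F F . . . . . . . F F . . . F . . F . F → 9 faults.
Under OPT: F F F F . . . . . . . F F . . . . . . F . . → 7 faults.
A − B = 9 − 7 = 2.

2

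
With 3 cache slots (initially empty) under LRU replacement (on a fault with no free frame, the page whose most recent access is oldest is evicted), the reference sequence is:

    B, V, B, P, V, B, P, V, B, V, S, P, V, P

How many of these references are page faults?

5

B → miss, frames {B}
V → miss, frames {B,V}
B → hit
P → miss, frames {V,B,P}
V → hit
B → hit
P → hit
V → hit
B → hit
V → hit
S → miss, evict P, frames {B,V,S}
P → miss, evict B, frames {V,S,P}
V → hit
P → hit
Page faults: 5.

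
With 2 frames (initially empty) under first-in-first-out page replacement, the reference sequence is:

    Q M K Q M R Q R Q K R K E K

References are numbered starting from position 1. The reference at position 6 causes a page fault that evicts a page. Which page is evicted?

Q

pos 1: Q -> miss, frames {Q}
pos 2: M -> miss, frames {Q,M}
pos 3: K -> miss, evict Q, frames {M,K}
pos 4: Q -> miss, evict M, frames {K,Q}
pos 5: M -> miss, evict K, frames {Q,M}
pos 6: R -> miss, evict Q, frames {M,R}
At position 6, page Q is evicted.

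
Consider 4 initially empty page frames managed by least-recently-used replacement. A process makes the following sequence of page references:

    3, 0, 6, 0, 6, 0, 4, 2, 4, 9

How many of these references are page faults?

6

3: miss, frames (3)
0: miss, frames (3 0)
6: miss, frames (3 0 6)
0: hit
6: hit
0: hit
4: miss, frames (3 6 0 4)
2: miss, evict 3, frames (6 0 4 2)
4: hit
9: miss, evict 6, frames (0 2 4 9)
Page faults: 6.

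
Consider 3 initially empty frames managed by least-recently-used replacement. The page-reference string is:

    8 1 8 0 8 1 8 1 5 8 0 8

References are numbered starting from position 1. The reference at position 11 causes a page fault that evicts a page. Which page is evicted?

1

pos 1: 8 -> fault, frames [8]
pos 2: 1 -> fault, frames [8, 1]
pos 3: 8 -> hit
pos 4: 0 -> fault, frames [1, 8, 0]
pos 5: 8 -> hit
pos 6: 1 -> hit
pos 7: 8 -> hit
pos 8: 1 -> hit
pos 9: 5 -> fault, evict 0, frames [8, 1, 5]
pos 10: 8 -> hit
pos 11: 0 -> fault, evict 1, frames [5, 8, 0]
At position 11, page 1 is evicted.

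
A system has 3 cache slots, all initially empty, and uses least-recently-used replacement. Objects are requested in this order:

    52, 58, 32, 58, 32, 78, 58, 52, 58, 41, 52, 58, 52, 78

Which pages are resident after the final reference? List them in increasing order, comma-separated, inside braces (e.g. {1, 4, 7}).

{52, 58, 78}

52: miss, frames {52}
58: miss, frames {52,58}
32: miss, frames {52,58,32}
58: hit
32: hit
78: miss, evict 52, frames {58,32,78}
58: hit
52: miss, evict 32, frames {78,58,52}
58: hit
41: miss, evict 78, frames {52,58,41}
52: hit
58: hit
52: hit
78: miss, evict 41, frames {58,52,78}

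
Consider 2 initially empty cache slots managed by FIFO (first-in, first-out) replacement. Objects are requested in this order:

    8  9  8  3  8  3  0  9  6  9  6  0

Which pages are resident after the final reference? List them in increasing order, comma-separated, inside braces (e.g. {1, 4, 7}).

8 → fault, frames [8]
9 → fault, frames [8, 9]
8 → hit
3 → fault, evict 8, frames [9, 3]
8 → fault, evict 9, frames [3, 8]
3 → hit
0 → fault, evict 3, frames [8, 0]
9 → fault, evict 8, frames [0, 9]
6 → fault, evict 0, frames [9, 6]
9 → hit
6 → hit
0 → fault, evict 9, frames [6, 0]

{0, 6}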